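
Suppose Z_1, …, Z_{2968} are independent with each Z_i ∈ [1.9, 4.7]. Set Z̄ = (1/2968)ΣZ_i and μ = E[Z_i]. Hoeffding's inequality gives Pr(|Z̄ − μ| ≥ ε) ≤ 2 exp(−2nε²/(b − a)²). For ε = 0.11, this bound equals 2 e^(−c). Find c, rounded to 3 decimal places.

9.161

c = 2nε²/(b − a)² = 2·2968·0.11² / 2.8² = 9.1614.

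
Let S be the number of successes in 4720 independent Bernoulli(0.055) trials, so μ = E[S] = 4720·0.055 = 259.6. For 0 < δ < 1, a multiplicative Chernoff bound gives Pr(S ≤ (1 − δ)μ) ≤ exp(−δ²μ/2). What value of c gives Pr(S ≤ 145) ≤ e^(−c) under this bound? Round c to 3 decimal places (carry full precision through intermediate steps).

Write 145 = (1 − δ)μ, so δ = 1 − 145/259.6 = 0.4414484…
Then the exponent is δ²μ/2 = (μ − 145)²/(2μ) = 25.294992.

25.295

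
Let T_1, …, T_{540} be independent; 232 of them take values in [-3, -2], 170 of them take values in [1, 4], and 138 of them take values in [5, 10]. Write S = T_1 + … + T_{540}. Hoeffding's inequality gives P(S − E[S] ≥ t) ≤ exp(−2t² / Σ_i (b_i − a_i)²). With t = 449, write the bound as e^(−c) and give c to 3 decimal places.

Σ(b_i − a_i)² = 232·1² + 170·3² + 138·5² = 5212.
c = 2t² / 5212 = 2·449² / 5212 = 77.3603.

77.360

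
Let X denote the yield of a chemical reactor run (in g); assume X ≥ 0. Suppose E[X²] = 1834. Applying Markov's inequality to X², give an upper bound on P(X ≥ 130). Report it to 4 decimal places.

Since X ≥ 0, the event {X ≥ 130} is the same as {X² ≥ 16900}.
Markov's inequality applied to X² gives P(X² ≥ 16900) ≤ E[X²]/16900 = 1834/16900 = 0.1085.

0.1085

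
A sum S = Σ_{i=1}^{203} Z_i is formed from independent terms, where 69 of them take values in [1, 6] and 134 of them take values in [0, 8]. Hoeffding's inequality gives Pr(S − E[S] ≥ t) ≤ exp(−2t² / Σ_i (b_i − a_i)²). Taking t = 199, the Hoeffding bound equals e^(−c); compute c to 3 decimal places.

Σ(b_i − a_i)² = 69·5² + 134·8² = 10301.
c = 2t² / 10301 = 2·199² / 10301 = 7.6888.

7.689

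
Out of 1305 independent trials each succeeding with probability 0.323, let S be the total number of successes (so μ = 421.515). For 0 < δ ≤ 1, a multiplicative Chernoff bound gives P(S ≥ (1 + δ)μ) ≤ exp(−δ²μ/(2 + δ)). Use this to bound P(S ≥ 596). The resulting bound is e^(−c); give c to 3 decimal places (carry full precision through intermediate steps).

Write 596 = (1 + δ)μ, so δ = 596/421.515 − 1 = 0.4139473…
Then the exponent is δ²μ/(2 + δ) = (596 − μ)² / (μ·(2 + δ)) = 29.920950.

29.921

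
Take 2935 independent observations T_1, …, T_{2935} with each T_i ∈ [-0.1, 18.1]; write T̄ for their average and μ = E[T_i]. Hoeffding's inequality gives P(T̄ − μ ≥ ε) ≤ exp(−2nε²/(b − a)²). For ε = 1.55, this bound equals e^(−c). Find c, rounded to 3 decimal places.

c = 2nε²/(b − a)² = 2·2935·1.55² / 18.2² = 42.5754.

42.575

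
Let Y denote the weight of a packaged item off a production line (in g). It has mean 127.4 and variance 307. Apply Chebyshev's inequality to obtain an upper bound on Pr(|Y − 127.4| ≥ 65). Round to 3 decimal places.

Chebyshev: Pr(|Y − μ| ≥ t) ≤ Var(Y)/t².
Bound = 307 / 4225 = 0.0727.

0.073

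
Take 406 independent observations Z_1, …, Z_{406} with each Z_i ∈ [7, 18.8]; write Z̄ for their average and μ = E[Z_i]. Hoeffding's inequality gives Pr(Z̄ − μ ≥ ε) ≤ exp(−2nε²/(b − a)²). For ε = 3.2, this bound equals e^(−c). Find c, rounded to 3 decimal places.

59.716

c = 2nε²/(b − a)² = 2·406·3.2² / 11.8² = 59.7162.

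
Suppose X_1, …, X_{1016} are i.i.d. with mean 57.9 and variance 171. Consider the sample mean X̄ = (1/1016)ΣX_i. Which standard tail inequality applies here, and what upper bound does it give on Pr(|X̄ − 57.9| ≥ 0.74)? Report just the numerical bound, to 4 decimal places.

With mean and variance of each term known, Chebyshev's inequality bounds the deviation of the sum (or sample mean).
Var(X̄) = Var(X_i)/n = 171/1016 = 0.16831.
Chebyshev: Pr(|X̄ − 57.9| ≥ 0.74) ≤ Var(X̄)/(0.74)² = 171/(1016·0.74²) = 0.3074.

0.3074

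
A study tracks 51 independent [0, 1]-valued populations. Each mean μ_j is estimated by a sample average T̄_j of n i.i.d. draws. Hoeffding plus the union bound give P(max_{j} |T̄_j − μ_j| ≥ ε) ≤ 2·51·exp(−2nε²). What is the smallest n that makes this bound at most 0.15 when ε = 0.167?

Need 2·51·exp(−2nε²) ≤ 0.15, i.e. exp(−2nε²) ≤ 0.15/102.
So 2nε² ≥ ln(102/0.15) = 6.522093.
Hence n ≥ 6.522093/(2·0.167²) = 116.929.
The smallest integer n is 117.

117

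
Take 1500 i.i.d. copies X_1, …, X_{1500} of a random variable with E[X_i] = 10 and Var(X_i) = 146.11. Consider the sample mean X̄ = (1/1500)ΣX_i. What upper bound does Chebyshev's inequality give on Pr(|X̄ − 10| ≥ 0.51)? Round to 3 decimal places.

0.374

Var(X̄) = Var(X_i)/n = 146.11/1500 = 0.097407.
Chebyshev: Pr(|X̄ − 10| ≥ 0.51) ≤ Var(X̄)/(0.51)² = 146.11/(1500·0.51²) = 0.3745.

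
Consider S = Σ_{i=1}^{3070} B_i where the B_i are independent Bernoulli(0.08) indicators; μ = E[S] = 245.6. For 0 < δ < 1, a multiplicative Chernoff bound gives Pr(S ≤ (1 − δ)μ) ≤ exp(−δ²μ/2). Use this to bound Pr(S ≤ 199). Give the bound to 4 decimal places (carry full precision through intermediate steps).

0.0120

Write 199 = (1 − δ)μ, so δ = 1 − 199/245.6 = 0.1897394…
Then the exponent is δ²μ/2 = (μ − 199)²/(2μ) = 4.420928.
Bound = exp(−4.420928) = 0.01202.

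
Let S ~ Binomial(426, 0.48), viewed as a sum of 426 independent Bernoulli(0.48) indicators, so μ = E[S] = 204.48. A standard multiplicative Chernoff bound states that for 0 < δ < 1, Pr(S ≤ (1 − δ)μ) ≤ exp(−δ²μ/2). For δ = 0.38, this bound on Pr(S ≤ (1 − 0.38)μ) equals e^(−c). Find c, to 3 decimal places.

14.763

c = δ²μ/2 = 0.38²·204.48/2 = 14.7635.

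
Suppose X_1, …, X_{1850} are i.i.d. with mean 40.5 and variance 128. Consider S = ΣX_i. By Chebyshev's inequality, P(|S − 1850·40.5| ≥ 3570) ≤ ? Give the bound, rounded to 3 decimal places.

0.019

Var(S) = n·Var(X_i) = 1850·128 = 236800.
Chebyshev: P(|S − 1850·40.5| ≥ 3570) ≤ Var(S)/3570² = 236800/12744900 = 0.0186.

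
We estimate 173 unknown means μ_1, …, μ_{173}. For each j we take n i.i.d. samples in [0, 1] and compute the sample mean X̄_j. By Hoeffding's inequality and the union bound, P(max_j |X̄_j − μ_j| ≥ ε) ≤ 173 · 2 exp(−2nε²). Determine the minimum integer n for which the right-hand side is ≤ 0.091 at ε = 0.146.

194

Need 2·173·exp(−2nε²) ≤ 0.091, i.e. exp(−2nε²) ≤ 0.091/346.
So 2nε² ≥ ln(346/0.091) = 8.243335.
Hence n ≥ 8.243335/(2·0.146²) = 193.360.
The smallest integer n is 194.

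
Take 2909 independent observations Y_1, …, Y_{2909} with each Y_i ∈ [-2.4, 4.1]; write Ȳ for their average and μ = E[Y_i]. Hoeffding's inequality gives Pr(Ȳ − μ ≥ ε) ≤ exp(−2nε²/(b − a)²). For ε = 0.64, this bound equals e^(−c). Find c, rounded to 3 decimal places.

c = 2nε²/(b − a)² = 2·2909·0.64² / 6.5² = 56.4036.

56.404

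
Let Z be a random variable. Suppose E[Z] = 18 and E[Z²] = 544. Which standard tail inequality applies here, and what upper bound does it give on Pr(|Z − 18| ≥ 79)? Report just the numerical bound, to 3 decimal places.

The first two moments determine the variance, so Chebyshev's inequality is the sharpest standard bound available.
Var(Z) = E[Z²] − (E[Z])² = 544 − 324 = 220.
Chebyshev's inequality: Pr(|Z − μ| ≥ t) ≤ Var(Z)/t² = 220/6241 = 0.0353.

0.035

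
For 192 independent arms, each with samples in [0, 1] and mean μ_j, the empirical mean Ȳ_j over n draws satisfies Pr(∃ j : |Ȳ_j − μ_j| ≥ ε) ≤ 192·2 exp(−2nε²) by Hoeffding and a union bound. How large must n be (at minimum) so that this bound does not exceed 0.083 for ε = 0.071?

Need 2·192·exp(−2nε²) ≤ 0.083, i.e. exp(−2nε²) ≤ 0.083/384.
So 2nε² ≥ ln(384/0.083) = 8.439557.
Hence n ≥ 8.439557/(2·0.071²) = 837.092.
The smallest integer n is 838.

838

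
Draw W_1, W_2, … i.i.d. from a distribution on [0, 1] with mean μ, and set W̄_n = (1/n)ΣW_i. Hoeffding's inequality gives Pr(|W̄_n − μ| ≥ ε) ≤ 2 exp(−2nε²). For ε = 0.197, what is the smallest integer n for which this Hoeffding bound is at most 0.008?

72

Require 2·exp(−2nε²) ≤ 0.008, i.e. 2nε² ≥ ln(2/0.008) = 5.521461.
So n ≥ 5.521461 / (2·0.197²) = 71.136.
The smallest integer n is 72.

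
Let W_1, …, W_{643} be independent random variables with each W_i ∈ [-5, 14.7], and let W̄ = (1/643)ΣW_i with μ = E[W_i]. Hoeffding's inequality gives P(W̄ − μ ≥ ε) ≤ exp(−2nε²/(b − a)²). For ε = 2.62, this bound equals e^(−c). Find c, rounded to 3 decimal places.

22.746

c = 2nε²/(b − a)² = 2·643·2.62² / 19.7² = 22.7463.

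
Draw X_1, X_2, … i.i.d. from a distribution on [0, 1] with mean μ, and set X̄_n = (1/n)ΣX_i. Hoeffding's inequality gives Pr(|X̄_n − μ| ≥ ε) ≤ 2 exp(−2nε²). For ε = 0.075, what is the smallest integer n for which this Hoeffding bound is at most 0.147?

233

Require 2·exp(−2nε²) ≤ 0.147, i.e. 2nε² ≥ ln(2/0.147) = 2.610470.
So n ≥ 2.610470 / (2·0.075²) = 232.042.
The smallest integer n is 233.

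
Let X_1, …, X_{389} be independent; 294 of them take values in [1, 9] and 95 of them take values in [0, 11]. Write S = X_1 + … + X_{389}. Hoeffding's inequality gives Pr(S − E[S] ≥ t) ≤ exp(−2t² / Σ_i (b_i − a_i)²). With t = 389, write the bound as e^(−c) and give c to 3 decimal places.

Σ(b_i − a_i)² = 294·8² + 95·11² = 30311.
c = 2t² / 30311 = 2·389² / 30311 = 9.9846.

9.985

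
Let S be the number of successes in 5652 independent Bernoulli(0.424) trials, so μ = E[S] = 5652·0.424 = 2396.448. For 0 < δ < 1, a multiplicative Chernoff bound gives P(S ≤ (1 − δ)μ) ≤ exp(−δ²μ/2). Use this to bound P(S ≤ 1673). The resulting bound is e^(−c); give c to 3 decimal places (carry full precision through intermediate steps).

Write 1673 = (1 − δ)μ, so δ = 1 − 1673/2396.448 = 0.3018835…
Then the exponent is δ²μ/2 = (μ − 1673)²/(2μ) = 109.198491.

109.198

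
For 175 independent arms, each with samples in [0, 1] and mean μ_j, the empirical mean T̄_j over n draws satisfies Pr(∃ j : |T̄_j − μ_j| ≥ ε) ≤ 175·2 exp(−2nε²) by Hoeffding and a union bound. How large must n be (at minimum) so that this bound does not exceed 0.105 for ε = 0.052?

1500

Need 2·175·exp(−2nε²) ≤ 0.105, i.e. exp(−2nε²) ≤ 0.105/350.
So 2nε² ≥ ln(350/0.105) = 8.111728.
Hence n ≥ 8.111728/(2·0.052²) = 1499.950.
The smallest integer n is 1500.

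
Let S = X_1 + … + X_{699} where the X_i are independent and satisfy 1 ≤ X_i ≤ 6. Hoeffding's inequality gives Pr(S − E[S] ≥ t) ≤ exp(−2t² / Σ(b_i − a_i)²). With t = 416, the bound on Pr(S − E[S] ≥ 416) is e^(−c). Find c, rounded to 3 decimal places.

19.806

Σ(b_i − a_i)² = 699·(5)² = 17475.
c = 2t²/17475 = 2·416²/17475 = 19.8061.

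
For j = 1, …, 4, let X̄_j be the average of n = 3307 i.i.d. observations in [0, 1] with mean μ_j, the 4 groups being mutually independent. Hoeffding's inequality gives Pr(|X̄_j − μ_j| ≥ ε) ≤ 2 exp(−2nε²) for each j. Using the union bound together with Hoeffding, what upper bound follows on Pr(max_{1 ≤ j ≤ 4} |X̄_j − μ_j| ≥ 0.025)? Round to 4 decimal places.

Per-experiment Hoeffding bound: 2·exp(−2·3307·0.025²) = 2·exp(−4.13375) = 0.032045.
Union bound over 4 events: 4·0.032045 = 0.12818.

0.1282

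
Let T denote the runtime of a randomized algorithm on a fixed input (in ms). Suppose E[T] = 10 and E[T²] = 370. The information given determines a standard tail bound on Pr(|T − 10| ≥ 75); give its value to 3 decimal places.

The first two moments determine the variance, so Chebyshev's inequality is the sharpest standard bound available.
Var(T) = E[T²] − (E[T])² = 370 − 100 = 270.
Chebyshev's inequality: Pr(|T − μ| ≥ t) ≤ Var(T)/t² = 270/5625 = 0.0480.

0.048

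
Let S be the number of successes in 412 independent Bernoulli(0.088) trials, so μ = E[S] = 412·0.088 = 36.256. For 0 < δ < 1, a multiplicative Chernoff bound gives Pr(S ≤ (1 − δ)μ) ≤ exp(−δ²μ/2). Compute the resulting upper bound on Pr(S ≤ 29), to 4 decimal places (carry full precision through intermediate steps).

Write 29 = (1 − δ)μ, so δ = 1 − 29/36.256 = 0.2001324…
Then the exponent is δ²μ/2 = (μ − 29)²/(2μ) = 0.726080.
Bound = exp(−0.726080) = 0.48380.

0.4838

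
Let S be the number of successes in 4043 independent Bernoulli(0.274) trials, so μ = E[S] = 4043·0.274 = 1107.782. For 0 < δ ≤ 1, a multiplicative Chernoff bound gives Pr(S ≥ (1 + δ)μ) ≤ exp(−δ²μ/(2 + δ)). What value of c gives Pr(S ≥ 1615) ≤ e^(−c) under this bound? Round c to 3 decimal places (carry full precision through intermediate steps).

Write 1615 = (1 + δ)μ, so δ = 1615/1107.782 − 1 = 0.4578681…
Then the exponent is δ²μ/(2 + δ) = (1615 − μ)² / (μ·(2 + δ)) = 94.487954.

94.488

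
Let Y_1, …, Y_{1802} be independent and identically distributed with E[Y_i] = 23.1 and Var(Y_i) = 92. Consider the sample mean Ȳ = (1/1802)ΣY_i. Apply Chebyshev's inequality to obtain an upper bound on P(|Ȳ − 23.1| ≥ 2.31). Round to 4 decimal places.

0.0096

Var(Ȳ) = Var(Y_i)/n = 92/1802 = 0.051054.
Chebyshev: P(|Ȳ − 23.1| ≥ 2.31) ≤ Var(Ȳ)/(2.31)² = 92/(1802·2.31²) = 0.0096.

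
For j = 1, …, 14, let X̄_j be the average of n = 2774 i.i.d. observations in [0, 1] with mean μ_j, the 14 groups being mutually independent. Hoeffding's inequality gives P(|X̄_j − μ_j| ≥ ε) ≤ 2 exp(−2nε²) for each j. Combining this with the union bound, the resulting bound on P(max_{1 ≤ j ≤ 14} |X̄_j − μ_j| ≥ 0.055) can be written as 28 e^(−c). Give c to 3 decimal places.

Union bound over the 14 events: P(max_{1 ≤ j ≤ 14} |X̄_j − μ_j| ≥ 0.055) ≤ 14·2·exp(−2nε²) = 28 exp(−2·2774·0.055²).
So c = 2·2774·0.055² = 16.7827.

16.783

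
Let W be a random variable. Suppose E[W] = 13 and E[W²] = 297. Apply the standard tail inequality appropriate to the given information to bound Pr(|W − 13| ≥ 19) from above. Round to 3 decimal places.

The first two moments determine the variance, so Chebyshev's inequality is the sharpest standard bound available.
Var(W) = E[W²] − (E[W])² = 297 − 169 = 128.
Chebyshev's inequality: Pr(|W − μ| ≥ t) ≤ Var(W)/t² = 128/361 = 0.3546.

0.355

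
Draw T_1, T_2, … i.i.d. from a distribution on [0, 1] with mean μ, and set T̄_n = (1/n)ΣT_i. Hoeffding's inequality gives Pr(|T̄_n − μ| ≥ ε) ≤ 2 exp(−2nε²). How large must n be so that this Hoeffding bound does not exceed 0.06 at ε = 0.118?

Require 2·exp(−2nε²) ≤ 0.06, i.e. 2nε² ≥ ln(2/0.06) = 3.506558.
So n ≥ 3.506558 / (2·0.118²) = 125.918.
The smallest integer n is 126.

126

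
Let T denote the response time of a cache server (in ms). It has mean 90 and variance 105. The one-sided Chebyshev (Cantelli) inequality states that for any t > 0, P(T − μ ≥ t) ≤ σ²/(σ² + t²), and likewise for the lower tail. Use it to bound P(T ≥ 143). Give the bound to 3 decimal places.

Here σ² = 105 and t = 53, so σ² + t² = 2914.
Cantelli's bound: 105/2914 = 0.0360.

0.036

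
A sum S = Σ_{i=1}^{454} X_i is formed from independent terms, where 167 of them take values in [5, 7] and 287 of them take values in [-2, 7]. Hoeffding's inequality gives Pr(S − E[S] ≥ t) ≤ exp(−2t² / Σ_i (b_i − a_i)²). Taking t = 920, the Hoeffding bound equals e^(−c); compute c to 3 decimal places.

Σ(b_i − a_i)² = 167·2² + 287·9² = 23915.
c = 2t² / 23915 = 2·920² / 23915 = 70.7840.

70.784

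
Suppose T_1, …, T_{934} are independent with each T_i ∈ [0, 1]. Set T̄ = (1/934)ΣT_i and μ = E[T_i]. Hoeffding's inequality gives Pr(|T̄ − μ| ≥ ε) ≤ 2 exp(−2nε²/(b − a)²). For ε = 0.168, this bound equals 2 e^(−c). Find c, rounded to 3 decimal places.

c = 2nε²/(b − a)² = 2·934·0.168² / 1² = 52.7224.

52.722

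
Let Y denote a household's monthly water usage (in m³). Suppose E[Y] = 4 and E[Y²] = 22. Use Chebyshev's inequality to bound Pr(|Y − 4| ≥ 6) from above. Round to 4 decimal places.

0.1667

Var(Y) = E[Y²] − (E[Y])² = 22 − 16 = 6.
Chebyshev's inequality: Pr(|Y − μ| ≥ t) ≤ Var(Y)/t² = 6/36 = 0.1667.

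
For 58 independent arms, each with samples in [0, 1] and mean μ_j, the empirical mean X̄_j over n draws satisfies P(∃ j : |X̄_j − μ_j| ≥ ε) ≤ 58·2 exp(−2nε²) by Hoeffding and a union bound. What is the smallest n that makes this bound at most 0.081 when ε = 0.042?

Need 2·58·exp(−2nε²) ≤ 0.081, i.e. exp(−2nε²) ≤ 0.081/116.
So 2nε² ≥ ln(116/0.081) = 7.266896.
Hence n ≥ 7.266896/(2·0.042²) = 2059.778.
The smallest integer n is 2060.

2060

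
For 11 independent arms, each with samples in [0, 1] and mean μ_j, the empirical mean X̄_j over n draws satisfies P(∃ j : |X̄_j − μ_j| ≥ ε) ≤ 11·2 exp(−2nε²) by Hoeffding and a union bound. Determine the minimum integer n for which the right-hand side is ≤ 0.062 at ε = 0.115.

222

Need 2·11·exp(−2nε²) ≤ 0.062, i.e. exp(−2nε²) ≤ 0.062/22.
So 2nε² ≥ ln(22/0.062) = 5.871663.
Hence n ≥ 5.871663/(2·0.115²) = 221.991.
The smallest integer n is 222.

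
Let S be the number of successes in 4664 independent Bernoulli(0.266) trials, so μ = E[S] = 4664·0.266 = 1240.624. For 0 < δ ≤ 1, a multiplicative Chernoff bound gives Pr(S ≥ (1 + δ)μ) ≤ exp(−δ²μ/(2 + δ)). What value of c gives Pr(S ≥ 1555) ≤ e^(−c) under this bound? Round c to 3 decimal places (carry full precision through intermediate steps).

35.352

Write 1555 = (1 + δ)μ, so δ = 1555/1240.624 − 1 = 0.2534015…
Then the exponent is δ²μ/(2 + δ) = (1555 − μ)² / (μ·(2 + δ)) = 35.352490.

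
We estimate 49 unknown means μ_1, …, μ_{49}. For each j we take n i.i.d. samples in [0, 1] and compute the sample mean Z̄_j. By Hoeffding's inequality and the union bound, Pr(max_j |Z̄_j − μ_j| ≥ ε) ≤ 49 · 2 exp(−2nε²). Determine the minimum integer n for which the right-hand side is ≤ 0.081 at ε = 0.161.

Need 2·49·exp(−2nε²) ≤ 0.081, i.e. exp(−2nε²) ≤ 0.081/98.
So 2nε² ≥ ln(98/0.081) = 7.098274.
Hence n ≥ 7.098274/(2·0.161²) = 136.921.
The smallest integer n is 137.

137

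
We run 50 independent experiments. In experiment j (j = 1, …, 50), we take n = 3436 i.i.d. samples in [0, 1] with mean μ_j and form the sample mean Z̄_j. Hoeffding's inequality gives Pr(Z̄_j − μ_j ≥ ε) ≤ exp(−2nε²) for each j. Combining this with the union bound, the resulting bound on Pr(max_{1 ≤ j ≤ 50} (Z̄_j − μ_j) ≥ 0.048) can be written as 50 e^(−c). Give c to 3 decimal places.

Union bound over the 50 events: Pr(max_{1 ≤ j ≤ 50} (Z̄_j − μ_j) ≥ 0.048) ≤ 50·exp(−2nε²) = 50 exp(−2·3436·0.048²).
So c = 2·3436·0.048² = 15.8331.

15.833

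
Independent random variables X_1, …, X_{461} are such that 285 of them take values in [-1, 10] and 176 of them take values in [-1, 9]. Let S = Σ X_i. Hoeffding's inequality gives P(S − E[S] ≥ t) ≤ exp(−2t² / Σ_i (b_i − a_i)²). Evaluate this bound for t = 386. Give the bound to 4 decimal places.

0.0033

Σ(b_i − a_i)² = 285·11² + 176·10² = 52085.
Exponent = 2·386² / 52085 = 5.72126.
Bound = exp(−5.72126) = 0.00328.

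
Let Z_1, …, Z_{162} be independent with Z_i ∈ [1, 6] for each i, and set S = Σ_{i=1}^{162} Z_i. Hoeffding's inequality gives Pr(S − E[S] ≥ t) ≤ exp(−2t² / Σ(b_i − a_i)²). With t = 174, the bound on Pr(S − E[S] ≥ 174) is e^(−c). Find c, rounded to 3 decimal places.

14.951

Σ(b_i − a_i)² = 162·(5)² = 4050.
c = 2t²/4050 = 2·174²/4050 = 14.9511.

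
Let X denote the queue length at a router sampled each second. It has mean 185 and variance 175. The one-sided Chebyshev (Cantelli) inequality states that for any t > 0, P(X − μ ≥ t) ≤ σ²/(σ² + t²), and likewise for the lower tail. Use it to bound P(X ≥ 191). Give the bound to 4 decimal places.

0.8294

Here σ² = 175 and t = 6, so σ² + t² = 211.
Cantelli's bound: 175/211 = 0.8294.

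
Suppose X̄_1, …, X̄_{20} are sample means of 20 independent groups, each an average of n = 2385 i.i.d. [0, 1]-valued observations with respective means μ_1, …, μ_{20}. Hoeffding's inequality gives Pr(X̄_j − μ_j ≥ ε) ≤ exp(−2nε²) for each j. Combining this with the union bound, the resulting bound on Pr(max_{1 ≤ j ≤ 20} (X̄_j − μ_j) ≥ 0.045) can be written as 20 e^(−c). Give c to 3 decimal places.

Union bound over the 20 events: Pr(max_{1 ≤ j ≤ 20} (X̄_j − μ_j) ≥ 0.045) ≤ 20·exp(−2nε²) = 20 exp(−2·2385·0.045²).
So c = 2·2385·0.045² = 9.6593.

9.659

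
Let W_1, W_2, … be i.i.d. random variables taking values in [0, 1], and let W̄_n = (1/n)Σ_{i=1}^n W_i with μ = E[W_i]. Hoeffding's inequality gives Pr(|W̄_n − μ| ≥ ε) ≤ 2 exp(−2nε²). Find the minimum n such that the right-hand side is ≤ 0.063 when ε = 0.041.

Require 2·exp(−2nε²) ≤ 0.063, i.e. 2nε² ≥ ln(2/0.063) = 3.457768.
So n ≥ 3.457768 / (2·0.041²) = 1028.485.
The smallest integer n is 1029.

1029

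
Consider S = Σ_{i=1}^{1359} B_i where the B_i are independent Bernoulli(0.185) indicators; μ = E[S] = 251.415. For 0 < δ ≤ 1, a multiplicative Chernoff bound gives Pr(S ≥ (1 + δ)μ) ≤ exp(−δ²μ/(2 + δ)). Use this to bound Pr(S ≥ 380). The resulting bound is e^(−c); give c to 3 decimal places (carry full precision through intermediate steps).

26.186

Write 380 = (1 + δ)μ, so δ = 380/251.415 − 1 = 0.5114452…
Then the exponent is δ²μ/(2 + δ) = (380 − μ)² / (μ·(2 + δ)) = 26.185793.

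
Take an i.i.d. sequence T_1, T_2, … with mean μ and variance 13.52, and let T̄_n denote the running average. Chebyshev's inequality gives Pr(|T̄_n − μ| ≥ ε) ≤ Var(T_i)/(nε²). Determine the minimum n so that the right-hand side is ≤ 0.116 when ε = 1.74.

39

Require 13.52/(n·1.74²) ≤ 0.116, i.e. n ≥ 13.52/(0.116·1.74²) = 38.496.
The smallest integer n is 39.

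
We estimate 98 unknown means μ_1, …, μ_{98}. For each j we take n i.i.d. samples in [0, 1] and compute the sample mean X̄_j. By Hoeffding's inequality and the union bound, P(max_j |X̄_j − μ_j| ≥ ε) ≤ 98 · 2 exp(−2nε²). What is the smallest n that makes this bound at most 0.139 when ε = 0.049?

1511

Need 2·98·exp(−2nε²) ≤ 0.139, i.e. exp(−2nε²) ≤ 0.139/196.
So 2nε² ≥ ln(196/0.139) = 7.251396.
Hence n ≥ 7.251396/(2·0.049²) = 1510.078.
The smallest integer n is 1511.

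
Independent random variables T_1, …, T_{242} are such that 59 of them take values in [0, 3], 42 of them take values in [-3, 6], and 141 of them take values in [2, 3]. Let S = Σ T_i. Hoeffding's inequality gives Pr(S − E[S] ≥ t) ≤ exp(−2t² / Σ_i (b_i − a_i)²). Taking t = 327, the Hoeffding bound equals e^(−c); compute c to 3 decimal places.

52.493

Σ(b_i − a_i)² = 59·3² + 42·9² + 141·1² = 4074.
c = 2t² / 4074 = 2·327² / 4074 = 52.4934.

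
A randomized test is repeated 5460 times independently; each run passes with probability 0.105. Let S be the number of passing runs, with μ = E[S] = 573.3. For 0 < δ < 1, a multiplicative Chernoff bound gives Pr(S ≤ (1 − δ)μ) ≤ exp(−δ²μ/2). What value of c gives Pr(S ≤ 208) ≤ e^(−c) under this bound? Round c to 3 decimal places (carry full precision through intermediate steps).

Write 208 = (1 − δ)μ, so δ = 1 − 208/573.3 = 0.6371882…
Then the exponent is δ²μ/2 = (μ − 208)²/(2μ) = 116.382426.

116.382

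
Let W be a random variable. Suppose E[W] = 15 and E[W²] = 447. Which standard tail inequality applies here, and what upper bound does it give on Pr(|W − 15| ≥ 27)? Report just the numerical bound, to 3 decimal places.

The first two moments determine the variance, so Chebyshev's inequality is the sharpest standard bound available.
Var(W) = E[W²] − (E[W])² = 447 − 225 = 222.
Chebyshev's inequality: Pr(|W − μ| ≥ t) ≤ Var(W)/t² = 222/729 = 0.3045.

0.305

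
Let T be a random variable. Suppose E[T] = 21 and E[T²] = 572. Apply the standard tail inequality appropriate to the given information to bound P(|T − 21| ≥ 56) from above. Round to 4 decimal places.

0.0418

The first two moments determine the variance, so Chebyshev's inequality is the sharpest standard bound available.
Var(T) = E[T²] − (E[T])² = 572 − 441 = 131.
Chebyshev's inequality: P(|T − μ| ≥ t) ≤ Var(T)/t² = 131/3136 = 0.0418.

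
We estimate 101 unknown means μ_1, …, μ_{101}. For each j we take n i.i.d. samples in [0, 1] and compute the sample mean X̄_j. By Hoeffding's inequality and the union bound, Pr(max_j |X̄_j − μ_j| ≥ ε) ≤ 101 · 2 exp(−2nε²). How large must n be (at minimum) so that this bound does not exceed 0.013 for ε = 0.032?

Need 2·101·exp(−2nε²) ≤ 0.013, i.e. exp(−2nε²) ≤ 0.013/202.
So 2nε² ≥ ln(202/0.013) = 9.651074.
Hence n ≥ 9.651074/(2·0.032²) = 4712.438.
The smallest integer n is 4713.

4713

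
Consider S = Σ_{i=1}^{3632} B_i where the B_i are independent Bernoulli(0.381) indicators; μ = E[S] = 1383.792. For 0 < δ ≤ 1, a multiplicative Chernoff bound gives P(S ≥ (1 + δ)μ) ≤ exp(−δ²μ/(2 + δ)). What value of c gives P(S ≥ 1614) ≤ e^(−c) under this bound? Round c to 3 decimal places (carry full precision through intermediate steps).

17.678

Write 1614 = (1 + δ)μ, so δ = 1614/1383.792 − 1 = 0.1663603…
Then the exponent is δ²μ/(2 + δ) = (1614 − μ)² / (μ·(2 + δ)) = 17.678252.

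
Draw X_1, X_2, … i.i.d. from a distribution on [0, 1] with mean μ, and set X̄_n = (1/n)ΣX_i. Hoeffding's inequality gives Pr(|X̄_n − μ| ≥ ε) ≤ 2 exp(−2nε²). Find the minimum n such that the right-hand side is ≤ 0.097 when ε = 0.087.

Require 2·exp(−2nε²) ≤ 0.097, i.e. 2nε² ≥ ln(2/0.097) = 3.026191.
So n ≥ 3.026191 / (2·0.087²) = 199.907.
The smallest integer n is 200.

200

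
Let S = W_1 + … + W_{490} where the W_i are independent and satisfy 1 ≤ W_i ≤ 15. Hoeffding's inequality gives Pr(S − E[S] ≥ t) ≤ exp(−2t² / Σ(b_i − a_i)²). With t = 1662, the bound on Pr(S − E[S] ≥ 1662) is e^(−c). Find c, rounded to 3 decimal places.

57.523

Σ(b_i − a_i)² = 490·(14)² = 96040.
c = 2t²/96040 = 2·1662²/96040 = 57.5228.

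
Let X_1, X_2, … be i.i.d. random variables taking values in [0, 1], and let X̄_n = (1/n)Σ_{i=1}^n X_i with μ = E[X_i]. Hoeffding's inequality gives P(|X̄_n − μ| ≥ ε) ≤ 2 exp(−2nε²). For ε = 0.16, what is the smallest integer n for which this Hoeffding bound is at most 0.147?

51

Require 2·exp(−2nε²) ≤ 0.147, i.e. 2nε² ≥ ln(2/0.147) = 2.610470.
So n ≥ 2.610470 / (2·0.16²) = 50.986.
The smallest integer n is 51.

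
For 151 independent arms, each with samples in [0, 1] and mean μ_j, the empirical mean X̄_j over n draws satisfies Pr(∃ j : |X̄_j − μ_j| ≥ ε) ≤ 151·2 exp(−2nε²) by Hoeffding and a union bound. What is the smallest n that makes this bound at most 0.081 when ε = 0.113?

Need 2·151·exp(−2nε²) ≤ 0.081, i.e. exp(−2nε²) ≤ 0.081/302.
So 2nε² ≥ ln(302/0.081) = 8.223733.
Hence n ≥ 8.223733/(2·0.113²) = 322.019.
The smallest integer n is 323.

323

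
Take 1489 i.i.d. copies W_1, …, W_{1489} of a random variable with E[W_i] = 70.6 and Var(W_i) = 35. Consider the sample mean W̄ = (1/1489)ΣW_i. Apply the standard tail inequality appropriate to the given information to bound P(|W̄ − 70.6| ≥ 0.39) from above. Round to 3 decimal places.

0.155

With mean and variance of each term known, Chebyshev's inequality bounds the deviation of the sum (or sample mean).
Var(W̄) = Var(W_i)/n = 35/1489 = 0.023506.
Chebyshev: P(|W̄ − 70.6| ≥ 0.39) ≤ Var(W̄)/(0.39)² = 35/(1489·0.39²) = 0.1545.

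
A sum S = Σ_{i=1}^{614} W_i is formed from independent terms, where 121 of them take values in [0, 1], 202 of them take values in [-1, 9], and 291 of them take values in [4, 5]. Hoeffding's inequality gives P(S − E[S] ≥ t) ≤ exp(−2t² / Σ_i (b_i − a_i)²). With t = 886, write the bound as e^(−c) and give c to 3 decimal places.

76.169

Σ(b_i − a_i)² = 121·1² + 202·10² + 291·1² = 20612.
c = 2t² / 20612 = 2·886² / 20612 = 76.1688.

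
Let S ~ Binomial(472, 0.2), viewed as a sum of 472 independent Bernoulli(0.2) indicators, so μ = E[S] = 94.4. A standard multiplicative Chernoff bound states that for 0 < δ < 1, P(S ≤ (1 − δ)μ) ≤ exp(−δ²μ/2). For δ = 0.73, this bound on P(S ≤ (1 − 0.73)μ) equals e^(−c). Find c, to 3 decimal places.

25.153

c = δ²μ/2 = 0.73²·94.4/2 = 25.1529.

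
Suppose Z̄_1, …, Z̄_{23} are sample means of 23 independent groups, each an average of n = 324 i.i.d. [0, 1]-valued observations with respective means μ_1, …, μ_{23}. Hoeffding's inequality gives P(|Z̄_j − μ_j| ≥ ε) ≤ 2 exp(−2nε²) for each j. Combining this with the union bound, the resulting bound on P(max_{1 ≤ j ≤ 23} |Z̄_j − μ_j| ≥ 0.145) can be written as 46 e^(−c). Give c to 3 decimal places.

Union bound over the 23 events: P(max_{1 ≤ j ≤ 23} |Z̄_j − μ_j| ≥ 0.145) ≤ 23·2·exp(−2nε²) = 46 exp(−2·324·0.145²).
So c = 2·324·0.145² = 13.6242.

13.624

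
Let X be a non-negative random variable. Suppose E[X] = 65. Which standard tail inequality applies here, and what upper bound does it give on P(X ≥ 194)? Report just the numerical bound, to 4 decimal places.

Only the mean of a non-negative variable is known, so Markov's inequality is the applicable tail bound.
Markov's inequality: for a non-negative random variable, P(X ≥ a) ≤ E[X]/a.
Here E[X] = 65 and a = 194, so the bound is 65/194 = 0.3351.

0.3351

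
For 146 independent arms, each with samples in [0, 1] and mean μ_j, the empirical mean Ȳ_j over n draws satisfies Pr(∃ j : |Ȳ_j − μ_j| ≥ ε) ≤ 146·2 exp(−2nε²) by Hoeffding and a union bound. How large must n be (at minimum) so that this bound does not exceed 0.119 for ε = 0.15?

174

Need 2·146·exp(−2nε²) ≤ 0.119, i.e. exp(−2nε²) ≤ 0.119/292.
So 2nε² ≥ ln(292/0.119) = 7.805386.
Hence n ≥ 7.805386/(2·0.15²) = 173.453.
The smallest integer n is 174.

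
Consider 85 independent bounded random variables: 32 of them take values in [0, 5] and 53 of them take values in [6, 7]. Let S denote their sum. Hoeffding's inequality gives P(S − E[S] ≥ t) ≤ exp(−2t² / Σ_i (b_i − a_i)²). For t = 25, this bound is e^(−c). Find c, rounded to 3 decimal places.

Σ(b_i − a_i)² = 32·5² + 53·1² = 853.
c = 2t² / 853 = 2·25² / 853 = 1.4654.

1.465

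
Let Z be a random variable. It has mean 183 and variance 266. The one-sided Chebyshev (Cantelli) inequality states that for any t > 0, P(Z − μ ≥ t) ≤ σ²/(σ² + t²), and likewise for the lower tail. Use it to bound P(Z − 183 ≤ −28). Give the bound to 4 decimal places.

Here σ² = 266 and t = 28, so σ² + t² = 1050.
Cantelli's bound: 266/1050 = 0.2533.

0.2533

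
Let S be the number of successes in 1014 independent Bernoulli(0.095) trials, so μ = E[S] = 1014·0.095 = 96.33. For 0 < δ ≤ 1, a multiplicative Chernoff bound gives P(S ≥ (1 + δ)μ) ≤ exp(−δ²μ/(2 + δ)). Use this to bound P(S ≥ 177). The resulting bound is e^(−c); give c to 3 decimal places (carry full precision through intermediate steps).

Write 177 = (1 + δ)μ, so δ = 177/96.33 − 1 = 0.8374338…
Then the exponent is δ²μ/(2 + δ) = (177 − μ)² / (μ·(2 + δ)) = 23.808762.

23.809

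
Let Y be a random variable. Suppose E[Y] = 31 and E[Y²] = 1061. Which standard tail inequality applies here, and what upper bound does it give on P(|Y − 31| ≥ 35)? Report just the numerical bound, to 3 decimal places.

The first two moments determine the variance, so Chebyshev's inequality is the sharpest standard bound available.
Var(Y) = E[Y²] − (E[Y])² = 1061 − 961 = 100.
Chebyshev's inequality: P(|Y − μ| ≥ t) ≤ Var(Y)/t² = 100/1225 = 0.0816.

0.082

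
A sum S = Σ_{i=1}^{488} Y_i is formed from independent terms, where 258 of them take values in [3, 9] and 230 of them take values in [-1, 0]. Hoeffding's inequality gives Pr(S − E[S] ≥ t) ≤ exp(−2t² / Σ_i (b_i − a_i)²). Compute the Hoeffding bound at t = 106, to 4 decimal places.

Σ(b_i − a_i)² = 258·6² + 230·1² = 9518.
Exponent = 2·106² / 9518 = 2.36100.
Bound = exp(−2.36100) = 0.09433.

0.0943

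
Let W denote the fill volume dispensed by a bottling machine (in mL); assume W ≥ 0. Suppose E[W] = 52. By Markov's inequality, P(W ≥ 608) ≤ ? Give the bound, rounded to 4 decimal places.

Markov's inequality: for a non-negative random variable, P(W ≥ a) ≤ E[W]/a.
Here E[W] = 52 and a = 608, so the bound is 52/608 = 0.0855.

0.0855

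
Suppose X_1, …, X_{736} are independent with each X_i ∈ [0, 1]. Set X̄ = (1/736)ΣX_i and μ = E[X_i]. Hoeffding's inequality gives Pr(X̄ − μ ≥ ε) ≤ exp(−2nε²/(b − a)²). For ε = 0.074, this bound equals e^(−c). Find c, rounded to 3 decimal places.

c = 2nε²/(b − a)² = 2·736·0.074² / 1² = 8.0607.

8.061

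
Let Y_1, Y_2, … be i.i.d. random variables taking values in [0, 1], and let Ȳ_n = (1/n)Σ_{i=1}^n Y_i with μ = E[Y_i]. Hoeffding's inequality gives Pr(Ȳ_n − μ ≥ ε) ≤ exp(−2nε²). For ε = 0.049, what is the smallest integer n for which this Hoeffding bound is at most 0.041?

Require exp(−2nε²) ≤ 0.041, i.e. 2nε² ≥ ln(1/0.041) = 3.194183.
So n ≥ 3.194183 / (2·0.049²) = 665.178.
The smallest integer n is 666.

666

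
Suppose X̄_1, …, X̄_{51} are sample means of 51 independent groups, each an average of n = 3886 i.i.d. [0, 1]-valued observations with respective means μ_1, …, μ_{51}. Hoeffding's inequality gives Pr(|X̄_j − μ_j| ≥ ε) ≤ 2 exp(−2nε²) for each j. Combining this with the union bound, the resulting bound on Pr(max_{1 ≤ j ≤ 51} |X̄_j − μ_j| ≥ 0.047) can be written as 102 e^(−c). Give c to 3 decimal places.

17.168

Union bound over the 51 events: Pr(max_{1 ≤ j ≤ 51} |X̄_j − μ_j| ≥ 0.047) ≤ 51·2·exp(−2nε²) = 102 exp(−2·3886·0.047²).
So c = 2·3886·0.047² = 17.1683.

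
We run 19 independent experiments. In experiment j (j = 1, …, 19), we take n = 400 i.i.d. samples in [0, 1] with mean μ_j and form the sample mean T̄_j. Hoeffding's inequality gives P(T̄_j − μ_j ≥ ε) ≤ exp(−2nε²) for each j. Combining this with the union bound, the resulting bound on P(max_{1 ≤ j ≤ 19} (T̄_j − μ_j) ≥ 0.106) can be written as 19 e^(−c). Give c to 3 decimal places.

Union bound over the 19 events: P(max_{1 ≤ j ≤ 19} (T̄_j − μ_j) ≥ 0.106) ≤ 19·exp(−2nε²) = 19 exp(−2·400·0.106²).
So c = 2·400·0.106² = 8.9888.

8.989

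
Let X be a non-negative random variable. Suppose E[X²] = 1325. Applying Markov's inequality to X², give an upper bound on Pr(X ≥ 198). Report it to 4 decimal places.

0.0338

Since X ≥ 0, the event {X ≥ 198} is the same as {X² ≥ 39204}.
Markov's inequality applied to X² gives Pr(X² ≥ 39204) ≤ E[X²]/39204 = 1325/39204 = 0.0338.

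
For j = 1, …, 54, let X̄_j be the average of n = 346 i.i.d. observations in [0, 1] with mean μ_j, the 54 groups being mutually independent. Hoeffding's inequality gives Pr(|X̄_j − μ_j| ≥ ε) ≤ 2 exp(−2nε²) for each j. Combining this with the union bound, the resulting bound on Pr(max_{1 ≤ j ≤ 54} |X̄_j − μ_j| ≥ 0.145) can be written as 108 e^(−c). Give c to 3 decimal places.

Union bound over the 54 events: Pr(max_{1 ≤ j ≤ 54} |X̄_j − μ_j| ≥ 0.145) ≤ 54·2·exp(−2nε²) = 108 exp(−2·346·0.145²).
So c = 2·346·0.145² = 14.5493.

14.549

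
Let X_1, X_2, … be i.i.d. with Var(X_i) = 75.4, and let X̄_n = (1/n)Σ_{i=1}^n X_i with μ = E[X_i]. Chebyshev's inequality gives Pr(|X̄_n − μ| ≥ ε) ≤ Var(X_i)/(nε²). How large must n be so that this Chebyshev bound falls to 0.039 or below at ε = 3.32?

176

Require 75.4/(n·3.32²) ≤ 0.039, i.e. n ≥ 75.4/(0.039·3.32²) = 175.400.
The smallest integer n is 176.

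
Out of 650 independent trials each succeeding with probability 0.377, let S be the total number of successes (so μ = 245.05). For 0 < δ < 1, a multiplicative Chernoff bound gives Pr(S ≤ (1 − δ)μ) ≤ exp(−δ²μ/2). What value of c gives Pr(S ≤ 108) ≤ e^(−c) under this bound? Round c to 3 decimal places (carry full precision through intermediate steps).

Write 108 = (1 − δ)μ, so δ = 1 − 108/245.05 = 0.5592736…
Then the exponent is δ²μ/2 = (μ − 108)²/(2μ) = 38.324225.

38.324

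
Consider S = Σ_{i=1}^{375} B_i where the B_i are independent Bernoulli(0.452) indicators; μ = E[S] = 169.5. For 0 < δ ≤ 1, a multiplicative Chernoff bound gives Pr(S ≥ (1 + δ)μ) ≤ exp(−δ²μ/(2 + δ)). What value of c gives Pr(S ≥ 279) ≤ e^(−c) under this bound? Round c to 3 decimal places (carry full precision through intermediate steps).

Write 279 = (1 + δ)μ, so δ = 279/169.5 − 1 = 0.6460177…
Then the exponent is δ²μ/(2 + δ) = (279 − μ)² / (μ·(2 + δ)) = 26.734114.

26.734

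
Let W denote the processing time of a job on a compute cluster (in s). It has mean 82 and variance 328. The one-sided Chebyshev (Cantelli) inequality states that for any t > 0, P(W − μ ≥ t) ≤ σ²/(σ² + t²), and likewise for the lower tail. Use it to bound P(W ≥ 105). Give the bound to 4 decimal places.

0.3827

Here σ² = 328 and t = 23, so σ² + t² = 857.
Cantelli's bound: 328/857 = 0.3827.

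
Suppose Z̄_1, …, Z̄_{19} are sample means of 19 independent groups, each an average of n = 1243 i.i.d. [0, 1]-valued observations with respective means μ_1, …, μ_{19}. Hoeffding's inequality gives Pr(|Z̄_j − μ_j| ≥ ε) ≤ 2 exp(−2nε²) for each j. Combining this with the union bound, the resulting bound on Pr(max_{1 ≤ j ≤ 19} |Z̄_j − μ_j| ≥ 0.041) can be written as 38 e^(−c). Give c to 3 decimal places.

4.179

Union bound over the 19 events: Pr(max_{1 ≤ j ≤ 19} |Z̄_j − μ_j| ≥ 0.041) ≤ 19·2·exp(−2nε²) = 38 exp(−2·1243·0.041²).
So c = 2·1243·0.041² = 4.1790.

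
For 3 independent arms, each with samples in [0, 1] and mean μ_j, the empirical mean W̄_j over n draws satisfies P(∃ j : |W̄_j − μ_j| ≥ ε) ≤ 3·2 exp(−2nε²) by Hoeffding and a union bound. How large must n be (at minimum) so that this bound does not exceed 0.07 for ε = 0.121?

Need 2·3·exp(−2nε²) ≤ 0.07, i.e. exp(−2nε²) ≤ 0.07/6.
So 2nε² ≥ ln(6/0.07) = 4.451020.
Hence n ≥ 4.451020/(2·0.121²) = 152.005.
The smallest integer n is 153.

153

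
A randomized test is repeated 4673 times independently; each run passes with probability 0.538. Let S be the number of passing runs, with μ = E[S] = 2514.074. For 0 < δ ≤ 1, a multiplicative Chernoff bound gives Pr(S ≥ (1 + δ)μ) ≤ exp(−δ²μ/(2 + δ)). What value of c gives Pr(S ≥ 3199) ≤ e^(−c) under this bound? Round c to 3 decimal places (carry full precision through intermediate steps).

Write 3199 = (1 + δ)μ, so δ = 3199/2514.074 − 1 = 0.2724367…
Then the exponent is δ²μ/(2 + δ) = (3199 − μ)² / (μ·(2 + δ)) = 82.114047.

82.114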